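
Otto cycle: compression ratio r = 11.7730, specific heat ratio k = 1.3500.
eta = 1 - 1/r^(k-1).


r^(k-1) = 2.3703
eta = 1 - 1/2.3703 = 0.5781 = 57.8119%

57.8119%


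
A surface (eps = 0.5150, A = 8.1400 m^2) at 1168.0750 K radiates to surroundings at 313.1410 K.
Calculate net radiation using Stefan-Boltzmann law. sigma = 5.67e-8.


T^4 = 1.8616e+12
Tsurr^4 = 9.6152e+09
Q = 0.5150 * 5.67e-8 * 8.1400 * 1.8520e+12 = 440198.5736 W

440198.5736 W


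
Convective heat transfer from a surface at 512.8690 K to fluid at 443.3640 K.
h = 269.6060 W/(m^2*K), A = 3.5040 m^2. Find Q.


dT = 69.5050 K
Q = 269.6060 * 3.5040 * 69.5050 = 65661.3335 W

65661.3335 W


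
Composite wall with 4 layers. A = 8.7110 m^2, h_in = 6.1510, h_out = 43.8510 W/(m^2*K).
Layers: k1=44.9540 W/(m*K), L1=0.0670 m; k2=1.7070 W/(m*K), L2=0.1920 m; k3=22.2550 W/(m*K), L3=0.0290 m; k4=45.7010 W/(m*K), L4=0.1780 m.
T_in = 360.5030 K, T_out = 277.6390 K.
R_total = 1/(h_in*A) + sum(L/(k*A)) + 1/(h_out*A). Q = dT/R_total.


R_conv_in = 1/(6.1510*8.7110) = 0.0187
R_1 = 0.0670/(44.9540*8.7110) = 0.0002
R_2 = 0.1920/(1.7070*8.7110) = 0.0129
R_3 = 0.0290/(22.2550*8.7110) = 0.0001
R_4 = 0.1780/(45.7010*8.7110) = 0.0004
R_conv_out = 1/(43.8510*8.7110) = 0.0026
R_total = 0.0350 K/W
Q = 82.8640 / 0.0350 = 2370.1775 W

R_total = 0.0350 K/W, Q = 2370.1775 W


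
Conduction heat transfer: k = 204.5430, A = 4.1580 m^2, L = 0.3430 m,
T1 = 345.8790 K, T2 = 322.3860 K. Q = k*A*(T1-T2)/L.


dT = 23.4930 K
Q = 204.5430 * 4.1580 * 23.4930 / 0.3430 = 58252.3520 W

58252.3520 W


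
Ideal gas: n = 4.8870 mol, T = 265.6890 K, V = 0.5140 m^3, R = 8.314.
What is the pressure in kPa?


P = nRT/V = 4.8870 * 8.314 * 265.6890 / 0.5140
= 10795.0817 / 0.5140 = 21002.1045 Pa = 21.0021 kPa

21.0021 kPa


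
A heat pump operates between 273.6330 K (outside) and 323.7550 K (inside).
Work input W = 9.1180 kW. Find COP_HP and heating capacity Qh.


COP = 323.7550 / 50.1220 = 6.4593
Qh = 6.4593 * 9.1180 = 58.8963 kW

COP = 6.4593, Qh = 58.8963 kW


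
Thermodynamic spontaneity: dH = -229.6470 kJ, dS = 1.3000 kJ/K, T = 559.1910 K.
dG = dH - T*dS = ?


T*dS = 559.1910 * 1.3000 = 726.9483 kJ
dG = -229.6470 - 726.9483 = -956.5953 kJ (spontaneous)

dG = -956.5953 kJ, spontaneous


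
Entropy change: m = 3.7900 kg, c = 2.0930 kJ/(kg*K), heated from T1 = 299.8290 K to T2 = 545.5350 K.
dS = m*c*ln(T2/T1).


T2/T1 = 1.8195
ln(T2/T1) = 0.5986
dS = 3.7900 * 2.0930 * 0.5986 = 4.7480 kJ/K

4.7480 kJ/K


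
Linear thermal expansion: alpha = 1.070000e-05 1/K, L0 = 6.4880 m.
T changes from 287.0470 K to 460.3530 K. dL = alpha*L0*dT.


dT = 173.3060 K
dL = 1.070000e-05 * 6.4880 * 173.3060 = 0.012031 m
L_final = 6.500031 m

dL = 0.012031 m


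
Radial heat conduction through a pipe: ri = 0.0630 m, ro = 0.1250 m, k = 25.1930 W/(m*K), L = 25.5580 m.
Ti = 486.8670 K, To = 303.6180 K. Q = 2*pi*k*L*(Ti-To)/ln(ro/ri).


dT = 183.2490 K
ln(ro/ri) = 0.6852
Q = 2*pi*25.1930*25.5580*183.2490 / 0.6852 = 1081992.3331 W

1081992.3331 W


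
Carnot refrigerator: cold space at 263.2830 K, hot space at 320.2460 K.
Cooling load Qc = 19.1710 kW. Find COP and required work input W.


COP = 263.2830 / 56.9630 = 4.6220
W = 19.1710 / 4.6220 = 4.1478 kW

COP = 4.6220, W = 4.1478 kW


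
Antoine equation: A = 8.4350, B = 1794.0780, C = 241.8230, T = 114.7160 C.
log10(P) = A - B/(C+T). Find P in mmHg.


C+T = 356.5390
B/(C+T) = 5.0319
log10(P) = 8.4350 - 5.0319 = 3.4031
P = 10^3.4031 = 2529.7268 mmHg

2529.7268 mmHg


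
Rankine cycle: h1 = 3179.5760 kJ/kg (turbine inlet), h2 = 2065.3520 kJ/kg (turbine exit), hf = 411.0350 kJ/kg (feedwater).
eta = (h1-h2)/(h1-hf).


W = 1114.2240 kJ/kg
Q_in = 2768.5410 kJ/kg
eta = 0.4025 = 40.2459%

eta = 40.2459%


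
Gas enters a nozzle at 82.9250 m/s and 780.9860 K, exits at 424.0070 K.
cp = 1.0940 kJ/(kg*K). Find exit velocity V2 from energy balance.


dT = 356.9790 K
2*cp*1000*dT = 781070.0520
V1^2 = 6876.5556
V2 = sqrt(787946.6076) = 887.6636 m/s

887.6636 m/s


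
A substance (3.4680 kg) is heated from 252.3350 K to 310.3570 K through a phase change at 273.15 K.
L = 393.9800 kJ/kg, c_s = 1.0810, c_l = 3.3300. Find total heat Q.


Q1 (sensible, solid) = 3.4680 * 1.0810 * 20.8150 = 78.0335 kJ
Q2 (latent) = 3.4680 * 393.9800 = 1366.3226 kJ
Q3 (sensible, liquid) = 3.4680 * 3.3300 * 37.2070 = 429.6828 kJ
Q_total = 1874.0390 kJ

1874.0390 kJ


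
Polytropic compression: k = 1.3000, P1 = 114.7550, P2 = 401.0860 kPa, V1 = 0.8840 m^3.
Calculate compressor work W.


(k-1)/k = 0.2308
(P2/P1)^exp = 1.3348
W = 4.3333 * 114.7550 * 0.8840 * (1.3348 - 1) = 147.1728 kJ

147.1728 kJ


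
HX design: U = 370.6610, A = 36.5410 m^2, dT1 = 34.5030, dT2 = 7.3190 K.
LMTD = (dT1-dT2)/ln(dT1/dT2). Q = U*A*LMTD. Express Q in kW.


LMTD = 17.5316 K
Q = 370.6610 * 36.5410 * 17.5316 = 237453.5058 W = 237.4535 kW

237.4535 kW


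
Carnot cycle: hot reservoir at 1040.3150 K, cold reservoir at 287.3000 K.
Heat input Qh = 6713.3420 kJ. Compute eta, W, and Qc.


eta = 1 - 287.3000/1040.3150 = 0.7238
W = 0.7238 * 6713.3420 = 4859.3428 kJ
Qc = 6713.3420 - 4859.3428 = 1853.9992 kJ

eta = 72.3834%, W = 4859.3428 kJ, Qc = 1853.9992 kJ


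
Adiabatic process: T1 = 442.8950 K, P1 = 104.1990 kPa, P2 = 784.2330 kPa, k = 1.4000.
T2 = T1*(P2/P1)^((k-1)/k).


(k-1)/k = 0.2857
(P2/P1)^exp = 1.7801
T2 = 442.8950 * 1.7801 = 788.4110 K

788.4110 K


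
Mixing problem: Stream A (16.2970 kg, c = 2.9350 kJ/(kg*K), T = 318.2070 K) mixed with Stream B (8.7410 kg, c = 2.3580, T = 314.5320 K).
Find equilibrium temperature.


num = 21703.2867
den = 68.4430
Tf = 317.1003 K

317.1003 K


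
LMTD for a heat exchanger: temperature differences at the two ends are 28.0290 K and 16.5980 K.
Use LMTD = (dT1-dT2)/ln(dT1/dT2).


dT1/dT2 = 1.6887
ln(dT1/dT2) = 0.5240
LMTD = 11.4310 / 0.5240 = 21.8167 K

21.8167 K


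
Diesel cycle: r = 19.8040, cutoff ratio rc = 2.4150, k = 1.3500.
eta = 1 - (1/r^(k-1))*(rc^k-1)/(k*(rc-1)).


r^(k-1) = 2.8436
rc^k = 3.2880
eta = 0.5788 = 57.8778%

57.8778%


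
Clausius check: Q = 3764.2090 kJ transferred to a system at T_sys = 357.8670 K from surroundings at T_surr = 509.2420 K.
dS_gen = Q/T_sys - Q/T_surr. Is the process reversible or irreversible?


dS_sys = 3764.2090/357.8670 = 10.5185 kJ/K
dS_surr = -3764.2090/509.2420 = -7.3918 kJ/K
dS_gen = 10.5185 - 7.3918 = 3.1267 kJ/K (irreversible)

dS_gen = 3.1267 kJ/K, irreversible


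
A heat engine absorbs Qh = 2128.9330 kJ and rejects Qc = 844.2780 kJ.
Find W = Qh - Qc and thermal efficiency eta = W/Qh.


W = 2128.9330 - 844.2780 = 1284.6550 kJ
eta = 1284.6550 / 2128.9330 = 0.6034 = 60.3427%

W = 1284.6550 kJ, eta = 60.3427%


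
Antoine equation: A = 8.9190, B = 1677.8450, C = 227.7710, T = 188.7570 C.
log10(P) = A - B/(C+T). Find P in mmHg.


C+T = 416.5280
B/(C+T) = 4.0282
log10(P) = 8.9190 - 4.0282 = 4.8908
P = 10^4.8908 = 77773.4609 mmHg

77773.4609 mmHg


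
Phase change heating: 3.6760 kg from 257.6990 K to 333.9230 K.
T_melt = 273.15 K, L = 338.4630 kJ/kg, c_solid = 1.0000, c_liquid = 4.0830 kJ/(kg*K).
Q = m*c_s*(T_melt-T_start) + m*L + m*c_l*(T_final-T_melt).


Q1 (sensible, solid) = 3.6760 * 1.0000 * 15.4510 = 56.7979 kJ
Q2 (latent) = 3.6760 * 338.4630 = 1244.1900 kJ
Q3 (sensible, liquid) = 3.6760 * 4.0830 * 60.7730 = 912.1485 kJ
Q_total = 2213.1364 kJ

2213.1364 kJ


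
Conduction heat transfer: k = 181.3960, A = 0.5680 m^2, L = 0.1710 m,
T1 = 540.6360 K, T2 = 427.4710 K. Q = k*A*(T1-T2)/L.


dT = 113.1650 K
Q = 181.3960 * 0.5680 * 113.1650 / 0.1710 = 68185.5047 W

68185.5047 W


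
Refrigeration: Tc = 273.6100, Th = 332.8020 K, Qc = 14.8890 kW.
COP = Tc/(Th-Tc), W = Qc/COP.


COP = 273.6100 / 59.1920 = 4.6224
W = 14.8890 / 4.6224 = 3.2210 kW

COP = 4.6224, W = 3.2210 kW


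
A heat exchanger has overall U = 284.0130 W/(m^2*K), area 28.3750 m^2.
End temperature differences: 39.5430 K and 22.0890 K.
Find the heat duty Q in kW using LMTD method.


LMTD = 29.9738 K
Q = 284.0130 * 28.3750 * 29.9738 = 241554.7617 W = 241.5548 kW

241.5548 kW


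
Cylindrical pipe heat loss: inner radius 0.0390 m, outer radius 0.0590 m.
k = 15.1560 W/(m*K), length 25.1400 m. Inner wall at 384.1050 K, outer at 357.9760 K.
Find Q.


dT = 26.1290 K
ln(ro/ri) = 0.4140
Q = 2*pi*15.1560*25.1400*26.1290 / 0.4140 = 151104.5617 W

151104.5617 W


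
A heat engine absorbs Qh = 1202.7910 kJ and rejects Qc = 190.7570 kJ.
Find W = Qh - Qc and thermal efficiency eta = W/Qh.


W = 1202.7910 - 190.7570 = 1012.0340 kJ
eta = 1012.0340 / 1202.7910 = 0.8414 = 84.1405%

W = 1012.0340 kJ, eta = 84.1405%


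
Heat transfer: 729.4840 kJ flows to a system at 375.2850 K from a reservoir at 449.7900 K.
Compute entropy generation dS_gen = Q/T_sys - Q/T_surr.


dS_sys = 729.4840/375.2850 = 1.9438 kJ/K
dS_surr = -729.4840/449.7900 = -1.6218 kJ/K
dS_gen = 1.9438 - 1.6218 = 0.3220 kJ/K (irreversible)

dS_gen = 0.3220 kJ/K, irreversible


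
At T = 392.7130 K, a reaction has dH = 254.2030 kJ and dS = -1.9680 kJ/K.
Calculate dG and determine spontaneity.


T*dS = 392.7130 * -1.9680 = -772.8592 kJ
dG = 254.2030 + 772.8592 = 1027.0622 kJ (non-spontaneous)

dG = 1027.0622 kJ, non-spontaneous


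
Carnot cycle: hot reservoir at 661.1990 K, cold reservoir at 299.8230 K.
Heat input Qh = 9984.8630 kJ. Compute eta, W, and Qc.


eta = 1 - 299.8230/661.1990 = 0.5465
W = 0.5465 * 9984.8630 = 5457.1919 kJ
Qc = 9984.8630 - 5457.1919 = 4527.6711 kJ

eta = 54.6547%, W = 5457.1919 kJ, Qc = 4527.6711 kJ


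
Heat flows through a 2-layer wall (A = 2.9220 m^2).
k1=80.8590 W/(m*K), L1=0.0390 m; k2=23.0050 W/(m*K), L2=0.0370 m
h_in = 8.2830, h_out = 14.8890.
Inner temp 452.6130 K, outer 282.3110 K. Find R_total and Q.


R_conv_in = 1/(8.2830*2.9220) = 0.0413
R_1 = 0.0390/(80.8590*2.9220) = 0.0002
R_2 = 0.0370/(23.0050*2.9220) = 0.0006
R_conv_out = 1/(14.8890*2.9220) = 0.0230
R_total = 0.0650 K/W
Q = 170.3020 / 0.0650 = 2619.2923 W

R_total = 0.0650 K/W, Q = 2619.2923 W


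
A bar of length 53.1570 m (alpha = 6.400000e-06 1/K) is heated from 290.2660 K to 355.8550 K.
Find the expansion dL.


dT = 65.5890 K
dL = 6.400000e-06 * 53.1570 * 65.5890 = 0.022314 m
L_final = 53.179314 m

dL = 0.022314 m


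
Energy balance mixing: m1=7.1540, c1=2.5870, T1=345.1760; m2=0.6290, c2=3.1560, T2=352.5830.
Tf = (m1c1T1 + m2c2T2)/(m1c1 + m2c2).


num = 7088.2306
den = 20.4925
Tf = 345.8935 K

345.8935 K


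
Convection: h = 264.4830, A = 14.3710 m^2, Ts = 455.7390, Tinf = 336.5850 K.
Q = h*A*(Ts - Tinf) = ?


dT = 119.1540 K
Q = 264.4830 * 14.3710 * 119.1540 = 452890.6743 W

452890.6743 W


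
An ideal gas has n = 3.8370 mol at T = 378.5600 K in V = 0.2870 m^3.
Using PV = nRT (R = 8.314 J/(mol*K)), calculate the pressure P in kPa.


P = nRT/V = 3.8370 * 8.314 * 378.5600 / 0.2870
= 12076.3737 / 0.2870 = 42077.9570 Pa = 42.0780 kPa

42.0780 kPa


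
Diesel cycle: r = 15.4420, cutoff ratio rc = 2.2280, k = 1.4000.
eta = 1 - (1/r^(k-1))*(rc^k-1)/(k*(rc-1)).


r^(k-1) = 2.9887
rc^k = 3.0696
eta = 0.5972 = 59.7211%

59.7211%


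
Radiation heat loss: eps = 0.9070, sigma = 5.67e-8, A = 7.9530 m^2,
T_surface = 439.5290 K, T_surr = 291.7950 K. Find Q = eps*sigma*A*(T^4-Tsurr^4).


T^4 = 3.7321e+10
Tsurr^4 = 7.2496e+09
Q = 0.9070 * 5.67e-8 * 7.9530 * 3.0071e+10 = 12299.0546 W

12299.0546 W


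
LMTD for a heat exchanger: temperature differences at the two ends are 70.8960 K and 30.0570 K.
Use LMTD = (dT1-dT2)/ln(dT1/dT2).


dT1/dT2 = 2.3587
ln(dT1/dT2) = 0.8581
LMTD = 40.8390 / 0.8581 = 47.5913 K

47.5913 K


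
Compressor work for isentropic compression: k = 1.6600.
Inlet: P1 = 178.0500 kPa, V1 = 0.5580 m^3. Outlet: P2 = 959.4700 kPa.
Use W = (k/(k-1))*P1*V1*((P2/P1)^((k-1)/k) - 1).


(k-1)/k = 0.3976
(P2/P1)^exp = 1.9536
W = 2.5152 * 178.0500 * 0.5580 * (1.9536 - 1) = 238.2876 kJ

238.2876 kJ


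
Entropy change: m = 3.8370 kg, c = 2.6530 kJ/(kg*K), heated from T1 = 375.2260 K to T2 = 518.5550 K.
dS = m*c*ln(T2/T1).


T2/T1 = 1.3820
ln(T2/T1) = 0.3235
dS = 3.8370 * 2.6530 * 0.3235 = 3.2933 kJ/K

3.2933 kJ/K


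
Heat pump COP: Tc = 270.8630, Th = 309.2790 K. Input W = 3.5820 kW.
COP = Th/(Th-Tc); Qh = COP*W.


COP = 309.2790 / 38.4160 = 8.0508
Qh = 8.0508 * 3.5820 = 28.8379 kW

COP = 8.0508, Qh = 28.8379 kW


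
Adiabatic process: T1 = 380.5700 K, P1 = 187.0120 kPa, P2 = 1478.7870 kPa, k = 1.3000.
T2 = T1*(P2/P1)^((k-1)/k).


(k-1)/k = 0.2308
(P2/P1)^exp = 1.6115
T2 = 380.5700 * 1.6115 = 613.3010 K

613.3010 K


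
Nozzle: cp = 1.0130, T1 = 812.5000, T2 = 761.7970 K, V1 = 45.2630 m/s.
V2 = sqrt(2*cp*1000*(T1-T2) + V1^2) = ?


dT = 50.7030 K
2*cp*1000*dT = 102724.2780
V1^2 = 2048.7392
V2 = sqrt(104773.0172) = 323.6866 m/s

323.6866 m/s


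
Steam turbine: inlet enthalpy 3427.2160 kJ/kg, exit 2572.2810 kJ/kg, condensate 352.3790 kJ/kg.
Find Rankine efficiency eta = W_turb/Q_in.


W = 854.9350 kJ/kg
Q_in = 3074.8370 kJ/kg
eta = 0.2780 = 27.8042%

eta = 27.8042%


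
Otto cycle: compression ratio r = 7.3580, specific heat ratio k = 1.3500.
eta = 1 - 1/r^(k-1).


r^(k-1) = 2.0108
eta = 1 - 1/2.0108 = 0.5027 = 50.2682%

50.2682%


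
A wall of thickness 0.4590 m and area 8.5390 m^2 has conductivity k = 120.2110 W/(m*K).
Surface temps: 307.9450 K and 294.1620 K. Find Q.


dT = 13.7830 K
Q = 120.2110 * 8.5390 * 13.7830 / 0.4590 = 30823.5243 W

30823.5243 W


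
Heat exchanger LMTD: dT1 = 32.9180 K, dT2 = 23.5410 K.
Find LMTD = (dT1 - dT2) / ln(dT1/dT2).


dT1/dT2 = 1.3983
ln(dT1/dT2) = 0.3353
LMTD = 9.3770 / 0.3353 = 27.9680 K

27.9680 K


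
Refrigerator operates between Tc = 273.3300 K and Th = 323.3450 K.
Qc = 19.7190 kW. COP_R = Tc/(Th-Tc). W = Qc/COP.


COP = 273.3300 / 50.0150 = 5.4650
W = 19.7190 / 5.4650 = 3.6083 kW

COP = 5.4650, W = 3.6083 kW


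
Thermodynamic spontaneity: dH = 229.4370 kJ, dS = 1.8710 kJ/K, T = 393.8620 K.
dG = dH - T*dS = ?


T*dS = 393.8620 * 1.8710 = 736.9158 kJ
dG = 229.4370 - 736.9158 = -507.4788 kJ (spontaneous)

dG = -507.4788 kJ, spontaneous


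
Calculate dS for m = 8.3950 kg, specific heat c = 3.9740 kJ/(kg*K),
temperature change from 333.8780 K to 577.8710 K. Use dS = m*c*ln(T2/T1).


T2/T1 = 1.7308
ln(T2/T1) = 0.5486
dS = 8.3950 * 3.9740 * 0.5486 = 18.3014 kJ/K

18.3014 kJ/K


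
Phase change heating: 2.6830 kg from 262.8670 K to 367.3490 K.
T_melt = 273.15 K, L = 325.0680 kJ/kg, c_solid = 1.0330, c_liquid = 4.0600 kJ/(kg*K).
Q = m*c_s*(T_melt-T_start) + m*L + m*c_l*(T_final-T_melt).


Q1 (sensible, solid) = 2.6830 * 1.0330 * 10.2830 = 28.4997 kJ
Q2 (latent) = 2.6830 * 325.0680 = 872.1574 kJ
Q3 (sensible, liquid) = 2.6830 * 4.0600 * 94.1990 = 1026.1078 kJ
Q_total = 1926.7650 kJ

1926.7650 kJ


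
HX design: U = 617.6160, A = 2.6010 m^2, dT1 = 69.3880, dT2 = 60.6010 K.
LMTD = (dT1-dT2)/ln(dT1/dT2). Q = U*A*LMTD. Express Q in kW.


LMTD = 64.8954 K
Q = 617.6160 * 2.6010 * 64.8954 = 104249.1883 W = 104.2492 kW

104.2492 kW


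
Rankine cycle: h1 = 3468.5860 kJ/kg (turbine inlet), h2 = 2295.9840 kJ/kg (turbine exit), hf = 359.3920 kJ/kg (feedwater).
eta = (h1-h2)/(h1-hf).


W = 1172.6020 kJ/kg
Q_in = 3109.1940 kJ/kg
eta = 0.3771 = 37.7140%

eta = 37.7140%


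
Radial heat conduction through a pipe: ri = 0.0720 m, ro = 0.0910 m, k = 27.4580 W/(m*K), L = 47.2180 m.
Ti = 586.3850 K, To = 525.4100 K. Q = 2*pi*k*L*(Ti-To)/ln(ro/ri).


dT = 60.9750 K
ln(ro/ri) = 0.2342
Q = 2*pi*27.4580*47.2180*60.9750 / 0.2342 = 2120965.1732 W

2120965.1732 W


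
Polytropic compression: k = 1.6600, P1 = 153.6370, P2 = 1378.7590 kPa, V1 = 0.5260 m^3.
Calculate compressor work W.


(k-1)/k = 0.3976
(P2/P1)^exp = 2.3928
W = 2.5152 * 153.6370 * 0.5260 * (2.3928 - 1) = 283.0900 kJ

283.0900 kJ


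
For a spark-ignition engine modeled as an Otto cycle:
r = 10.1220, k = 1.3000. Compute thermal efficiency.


r^(k-1) = 2.0025
eta = 1 - 1/2.0025 = 0.5006 = 50.0633%

50.0633%


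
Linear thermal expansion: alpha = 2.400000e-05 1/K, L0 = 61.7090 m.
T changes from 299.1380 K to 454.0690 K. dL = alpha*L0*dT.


dT = 154.9310 K
dL = 2.400000e-05 * 61.7090 * 154.9310 = 0.229455 m
L_final = 61.938455 m

dL = 0.229455 m


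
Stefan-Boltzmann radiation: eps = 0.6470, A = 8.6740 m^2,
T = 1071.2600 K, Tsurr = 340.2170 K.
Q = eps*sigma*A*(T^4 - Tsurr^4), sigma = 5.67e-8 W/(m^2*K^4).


T^4 = 1.3170e+12
Tsurr^4 = 1.3398e+10
Q = 0.6470 * 5.67e-8 * 8.6740 * 1.3036e+12 = 414806.5986 W

414806.5986 W


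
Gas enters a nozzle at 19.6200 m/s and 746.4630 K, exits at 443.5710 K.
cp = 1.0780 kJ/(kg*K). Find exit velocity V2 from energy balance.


dT = 302.8920 K
2*cp*1000*dT = 653035.1520
V1^2 = 384.9444
V2 = sqrt(653420.0964) = 808.3440 m/s

808.3440 m/s


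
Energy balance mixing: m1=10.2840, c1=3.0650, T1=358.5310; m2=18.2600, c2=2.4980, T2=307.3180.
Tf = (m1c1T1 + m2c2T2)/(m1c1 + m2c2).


num = 25318.9055
den = 77.1339
Tf = 328.2460 K

328.2460 K


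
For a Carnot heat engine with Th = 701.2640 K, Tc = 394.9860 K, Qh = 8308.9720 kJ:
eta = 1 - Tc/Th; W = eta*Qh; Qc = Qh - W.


eta = 1 - 394.9860/701.2640 = 0.4368
W = 0.4368 * 8308.9720 = 3628.9548 kJ
Qc = 8308.9720 - 3628.9548 = 4680.0172 kJ

eta = 43.6751%, W = 3628.9548 kJ, Qc = 4680.0172 kJ


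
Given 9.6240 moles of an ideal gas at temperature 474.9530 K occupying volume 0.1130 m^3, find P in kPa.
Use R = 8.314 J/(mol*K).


P = nRT/V = 9.6240 * 8.314 * 474.9530 / 0.1130
= 38002.8589 / 0.1130 = 336308.4862 Pa = 336.3085 kPa

336.3085 kPa


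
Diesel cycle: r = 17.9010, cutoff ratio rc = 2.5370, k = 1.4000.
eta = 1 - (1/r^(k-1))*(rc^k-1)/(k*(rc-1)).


r^(k-1) = 3.1707
rc^k = 3.6817
eta = 0.6069 = 60.6941%

60.6941%


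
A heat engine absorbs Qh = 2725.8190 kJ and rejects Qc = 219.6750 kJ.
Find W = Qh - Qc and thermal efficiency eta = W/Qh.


W = 2725.8190 - 219.6750 = 2506.1440 kJ
eta = 2506.1440 / 2725.8190 = 0.9194 = 91.9410%

W = 2506.1440 kJ, eta = 91.9410%


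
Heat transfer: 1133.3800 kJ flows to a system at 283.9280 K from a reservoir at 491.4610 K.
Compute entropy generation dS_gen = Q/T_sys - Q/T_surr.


dS_sys = 1133.3800/283.9280 = 3.9918 kJ/K
dS_surr = -1133.3800/491.4610 = -2.3061 kJ/K
dS_gen = 3.9918 - 2.3061 = 1.6856 kJ/K (irreversible)

dS_gen = 1.6856 kJ/K, irreversible


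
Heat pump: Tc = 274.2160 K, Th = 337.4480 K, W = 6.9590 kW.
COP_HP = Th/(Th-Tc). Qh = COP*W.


COP = 337.4480 / 63.2320 = 5.3367
Qh = 5.3367 * 6.9590 = 37.1379 kW

COP = 5.3367, Qh = 37.1379 kW


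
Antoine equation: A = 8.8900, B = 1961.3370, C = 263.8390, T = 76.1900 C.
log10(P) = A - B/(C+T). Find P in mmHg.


C+T = 340.0290
B/(C+T) = 5.7681
log10(P) = 8.8900 - 5.7681 = 3.1219
P = 10^3.1219 = 1323.8956 mmHg

1323.8956 mmHg


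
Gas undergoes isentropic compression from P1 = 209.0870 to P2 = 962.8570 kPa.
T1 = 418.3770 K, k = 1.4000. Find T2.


(k-1)/k = 0.2857
(P2/P1)^exp = 1.5470
T2 = 418.3770 * 1.5470 = 647.2372 K

647.2372 K


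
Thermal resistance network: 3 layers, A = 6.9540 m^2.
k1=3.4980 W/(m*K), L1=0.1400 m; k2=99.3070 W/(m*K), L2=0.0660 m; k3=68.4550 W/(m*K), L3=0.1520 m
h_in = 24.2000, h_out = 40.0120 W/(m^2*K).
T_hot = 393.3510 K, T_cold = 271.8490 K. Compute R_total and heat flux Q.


R_conv_in = 1/(24.2000*6.9540) = 0.0059
R_1 = 0.1400/(3.4980*6.9540) = 0.0058
R_2 = 0.0660/(99.3070*6.9540) = 9.5572e-05
R_3 = 0.1520/(68.4550*6.9540) = 0.0003
R_conv_out = 1/(40.0120*6.9540) = 0.0036
R_total = 0.0157 K/W
Q = 121.5020 / 0.0157 = 7735.7974 W

R_total = 0.0157 K/W, Q = 7735.7974 W


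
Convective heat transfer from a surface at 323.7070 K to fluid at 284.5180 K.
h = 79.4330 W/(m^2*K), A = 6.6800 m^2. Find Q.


dT = 39.1890 K
Q = 79.4330 * 6.6800 * 39.1890 = 20794.1709 W

20794.1709 W


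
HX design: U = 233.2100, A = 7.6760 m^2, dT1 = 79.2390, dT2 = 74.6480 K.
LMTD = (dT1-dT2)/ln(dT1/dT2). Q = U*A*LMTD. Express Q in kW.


LMTD = 76.9207 K
Q = 233.2100 * 7.6760 * 76.9207 = 137697.2212 W = 137.6972 kW

137.6972 kW


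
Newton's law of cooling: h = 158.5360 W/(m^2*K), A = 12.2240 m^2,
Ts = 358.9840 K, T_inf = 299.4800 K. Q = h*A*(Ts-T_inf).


dT = 59.5040 K
Q = 158.5360 * 12.2240 * 59.5040 = 115315.4236 W

115315.4236 W


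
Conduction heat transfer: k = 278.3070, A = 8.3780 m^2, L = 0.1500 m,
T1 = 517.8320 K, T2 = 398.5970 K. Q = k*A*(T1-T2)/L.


dT = 119.2350 K
Q = 278.3070 * 8.3780 * 119.2350 / 0.1500 = 1853433.3910 W

1853433.3910 W


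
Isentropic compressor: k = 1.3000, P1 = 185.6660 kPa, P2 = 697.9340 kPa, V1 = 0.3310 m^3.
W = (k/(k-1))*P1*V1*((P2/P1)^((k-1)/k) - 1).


(k-1)/k = 0.2308
(P2/P1)^exp = 1.3574
W = 4.3333 * 185.6660 * 0.3310 * (1.3574 - 1) = 95.1809 kJ

95.1809 kJ


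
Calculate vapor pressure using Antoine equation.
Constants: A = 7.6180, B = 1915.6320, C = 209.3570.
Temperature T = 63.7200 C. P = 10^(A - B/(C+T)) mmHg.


C+T = 273.0770
B/(C+T) = 7.0150
log10(P) = 7.6180 - 7.0150 = 0.6030
P = 10^0.6030 = 4.0088 mmHg

4.0088 mmHg


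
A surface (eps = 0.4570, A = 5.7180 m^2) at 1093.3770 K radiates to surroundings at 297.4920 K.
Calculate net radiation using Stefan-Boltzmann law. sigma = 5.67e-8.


T^4 = 1.4292e+12
Tsurr^4 = 7.8325e+09
Q = 0.4570 * 5.67e-8 * 5.7180 * 1.4213e+12 = 210589.3683 W

210589.3683 W


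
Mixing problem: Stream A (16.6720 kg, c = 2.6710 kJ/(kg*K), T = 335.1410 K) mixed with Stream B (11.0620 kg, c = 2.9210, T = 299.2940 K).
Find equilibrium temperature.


num = 24594.9526
den = 76.8430
Tf = 320.0675 K

320.0675 K


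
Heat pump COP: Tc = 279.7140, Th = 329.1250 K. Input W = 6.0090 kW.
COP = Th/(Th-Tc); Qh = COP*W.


COP = 329.1250 / 49.4110 = 6.6610
Qh = 6.6610 * 6.0090 = 40.0257 kW

COP = 6.6610, Qh = 40.0257 kW


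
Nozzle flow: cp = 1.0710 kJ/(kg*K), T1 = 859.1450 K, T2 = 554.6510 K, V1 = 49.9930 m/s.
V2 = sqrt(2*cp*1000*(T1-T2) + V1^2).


dT = 304.4940 K
2*cp*1000*dT = 652226.1480
V1^2 = 2499.3000
V2 = sqrt(654725.4480) = 809.1511 m/s

809.1511 m/s


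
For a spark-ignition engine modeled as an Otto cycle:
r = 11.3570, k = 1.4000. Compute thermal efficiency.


r^(k-1) = 2.6431
eta = 1 - 1/2.6431 = 0.6216 = 62.1649%

62.1649%


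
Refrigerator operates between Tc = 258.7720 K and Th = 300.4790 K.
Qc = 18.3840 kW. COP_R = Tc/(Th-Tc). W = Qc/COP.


COP = 258.7720 / 41.7070 = 6.2045
W = 18.3840 / 6.2045 = 2.9630 kW

COP = 6.2045, W = 2.9630 kW


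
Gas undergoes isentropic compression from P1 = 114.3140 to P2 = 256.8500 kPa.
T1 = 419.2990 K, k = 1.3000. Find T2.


(k-1)/k = 0.2308
(P2/P1)^exp = 1.2054
T2 = 419.2990 * 1.2054 = 505.4261 K

505.4261 K


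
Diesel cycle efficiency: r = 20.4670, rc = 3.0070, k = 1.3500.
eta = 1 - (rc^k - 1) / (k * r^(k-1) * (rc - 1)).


r^(k-1) = 2.8765
rc^k = 4.4206
eta = 0.5611 = 56.1115%

56.1115%


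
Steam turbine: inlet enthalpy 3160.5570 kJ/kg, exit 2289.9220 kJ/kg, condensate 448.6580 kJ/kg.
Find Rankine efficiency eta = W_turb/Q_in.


W = 870.6350 kJ/kg
Q_in = 2711.8990 kJ/kg
eta = 0.3210 = 32.1043%

eta = 32.1043%


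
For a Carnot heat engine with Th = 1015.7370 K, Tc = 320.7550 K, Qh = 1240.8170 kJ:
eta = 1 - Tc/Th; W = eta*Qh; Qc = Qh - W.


eta = 1 - 320.7550/1015.7370 = 0.6842
W = 0.6842 * 1240.8170 = 848.9850 kJ
Qc = 1240.8170 - 848.9850 = 391.8320 kJ

eta = 68.4215%, W = 848.9850 kJ, Qc = 391.8320 kJ


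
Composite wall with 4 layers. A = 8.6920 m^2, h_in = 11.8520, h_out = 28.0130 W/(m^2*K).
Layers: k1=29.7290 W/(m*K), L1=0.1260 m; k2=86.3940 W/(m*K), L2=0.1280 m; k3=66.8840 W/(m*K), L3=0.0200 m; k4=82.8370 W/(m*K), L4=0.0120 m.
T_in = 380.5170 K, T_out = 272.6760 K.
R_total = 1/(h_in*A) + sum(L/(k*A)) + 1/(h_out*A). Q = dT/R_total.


R_conv_in = 1/(11.8520*8.6920) = 0.0097
R_1 = 0.1260/(29.7290*8.6920) = 0.0005
R_2 = 0.1280/(86.3940*8.6920) = 0.0002
R_3 = 0.0200/(66.8840*8.6920) = 3.4402e-05
R_4 = 0.0120/(82.8370*8.6920) = 1.6666e-05
R_conv_out = 1/(28.0130*8.6920) = 0.0041
R_total = 0.0145 K/W
Q = 107.8410 / 0.0145 = 7425.4437 W

R_total = 0.0145 K/W, Q = 7425.4437 W


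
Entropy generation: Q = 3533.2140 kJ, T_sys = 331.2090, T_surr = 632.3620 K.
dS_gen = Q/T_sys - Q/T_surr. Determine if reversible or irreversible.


dS_sys = 3533.2140/331.2090 = 10.6676 kJ/K
dS_surr = -3533.2140/632.3620 = -5.5873 kJ/K
dS_gen = 10.6676 - 5.5873 = 5.0803 kJ/K (irreversible)

dS_gen = 5.0803 kJ/K, irreversible


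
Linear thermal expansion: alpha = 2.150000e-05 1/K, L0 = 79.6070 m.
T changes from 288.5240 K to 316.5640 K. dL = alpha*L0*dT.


dT = 28.0400 K
dL = 2.150000e-05 * 79.6070 * 28.0400 = 0.047992 m
L_final = 79.654992 m

dL = 0.047992 m


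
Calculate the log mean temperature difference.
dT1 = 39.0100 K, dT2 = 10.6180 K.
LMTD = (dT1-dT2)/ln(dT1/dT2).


dT1/dT2 = 3.6739
ln(dT1/dT2) = 1.3013
LMTD = 28.3920 / 1.3013 = 21.8187 K

21.8187 K


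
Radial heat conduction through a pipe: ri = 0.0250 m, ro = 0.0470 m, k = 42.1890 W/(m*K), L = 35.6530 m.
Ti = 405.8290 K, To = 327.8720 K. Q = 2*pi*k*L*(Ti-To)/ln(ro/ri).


dT = 77.9570 K
ln(ro/ri) = 0.6313
Q = 2*pi*42.1890*35.6530*77.9570 / 0.6313 = 1167115.7338 W

1167115.7338 W


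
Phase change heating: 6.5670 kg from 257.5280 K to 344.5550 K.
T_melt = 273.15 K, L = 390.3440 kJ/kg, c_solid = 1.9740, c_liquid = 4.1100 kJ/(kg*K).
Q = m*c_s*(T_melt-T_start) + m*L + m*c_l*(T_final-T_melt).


Q1 (sensible, solid) = 6.5670 * 1.9740 * 15.6220 = 202.5120 kJ
Q2 (latent) = 6.5670 * 390.3440 = 2563.3890 kJ
Q3 (sensible, liquid) = 6.5670 * 4.1100 * 71.4050 = 1927.2474 kJ
Q_total = 4693.1484 kJ

4693.1484 kJ


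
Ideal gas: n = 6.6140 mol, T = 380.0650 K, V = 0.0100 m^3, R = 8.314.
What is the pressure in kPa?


P = nRT/V = 6.6140 * 8.314 * 380.0650 / 0.0100
= 20899.3168 / 0.0100 = 2089931.6752 Pa = 2089.9317 kPa

2089.9317 kPa


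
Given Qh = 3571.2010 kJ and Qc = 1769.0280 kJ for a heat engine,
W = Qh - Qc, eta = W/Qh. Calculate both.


W = 3571.2010 - 1769.0280 = 1802.1730 kJ
eta = 1802.1730 / 3571.2010 = 0.5046 = 50.4641%

W = 1802.1730 kJ, eta = 50.4641%


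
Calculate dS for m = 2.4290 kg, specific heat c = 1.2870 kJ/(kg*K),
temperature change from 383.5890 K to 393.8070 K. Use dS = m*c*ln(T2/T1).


T2/T1 = 1.0266
ln(T2/T1) = 0.0263
dS = 2.4290 * 1.2870 * 0.0263 = 0.0822 kJ/K

0.0822 kJ/K


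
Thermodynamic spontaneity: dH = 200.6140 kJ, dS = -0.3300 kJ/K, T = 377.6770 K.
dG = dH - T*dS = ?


T*dS = 377.6770 * -0.3300 = -124.6334 kJ
dG = 200.6140 + 124.6334 = 325.2474 kJ (non-spontaneous)

dG = 325.2474 kJ, non-spontaneous


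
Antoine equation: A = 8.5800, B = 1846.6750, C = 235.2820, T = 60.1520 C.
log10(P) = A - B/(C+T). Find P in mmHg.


C+T = 295.4340
B/(C+T) = 6.2507
log10(P) = 8.5800 - 6.2507 = 2.3293
P = 10^2.3293 = 213.4424 mmHg

213.4424 mmHg


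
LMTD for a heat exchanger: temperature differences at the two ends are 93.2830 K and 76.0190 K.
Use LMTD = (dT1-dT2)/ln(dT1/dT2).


dT1/dT2 = 1.2271
ln(dT1/dT2) = 0.2047
LMTD = 17.2640 / 0.2047 = 84.3568 K

84.3568 K


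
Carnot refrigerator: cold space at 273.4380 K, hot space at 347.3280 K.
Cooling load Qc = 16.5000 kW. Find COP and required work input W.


COP = 273.4380 / 73.8900 = 3.7006
W = 16.5000 / 3.7006 = 4.4587 kW

COP = 3.7006, W = 4.4587 kW


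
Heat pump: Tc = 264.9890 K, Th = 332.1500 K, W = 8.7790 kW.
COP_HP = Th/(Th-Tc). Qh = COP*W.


COP = 332.1500 / 67.1610 = 4.9456
Qh = 4.9456 * 8.7790 = 43.4172 kW

COP = 4.9456, Qh = 43.4172 kW


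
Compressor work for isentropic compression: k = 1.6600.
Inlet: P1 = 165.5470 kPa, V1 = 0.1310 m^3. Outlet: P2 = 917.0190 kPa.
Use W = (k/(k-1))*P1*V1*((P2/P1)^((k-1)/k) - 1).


(k-1)/k = 0.3976
(P2/P1)^exp = 1.9751
W = 2.5152 * 165.5470 * 0.1310 * (1.9751 - 1) = 53.1876 kJ

53.1876 kJ


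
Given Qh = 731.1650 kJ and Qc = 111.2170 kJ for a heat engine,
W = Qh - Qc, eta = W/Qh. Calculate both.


W = 731.1650 - 111.2170 = 619.9480 kJ
eta = 619.9480 / 731.1650 = 0.8479 = 84.7891%

W = 619.9480 kJ, eta = 84.7891%


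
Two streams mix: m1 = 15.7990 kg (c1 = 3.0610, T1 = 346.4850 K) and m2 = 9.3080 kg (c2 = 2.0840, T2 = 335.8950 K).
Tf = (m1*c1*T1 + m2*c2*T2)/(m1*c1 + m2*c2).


num = 23271.9189
den = 67.7586
Tf = 343.4533 K

343.4533 K


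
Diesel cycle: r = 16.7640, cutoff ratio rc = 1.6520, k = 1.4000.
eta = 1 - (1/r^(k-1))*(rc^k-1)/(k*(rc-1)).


r^(k-1) = 3.0885
rc^k = 2.0194
eta = 0.6384 = 63.8422%

63.8422%


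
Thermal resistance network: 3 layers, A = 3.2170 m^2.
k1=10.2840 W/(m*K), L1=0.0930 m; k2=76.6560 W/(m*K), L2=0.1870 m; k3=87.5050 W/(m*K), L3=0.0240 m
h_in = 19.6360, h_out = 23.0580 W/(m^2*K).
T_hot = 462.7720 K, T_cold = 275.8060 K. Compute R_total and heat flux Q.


R_conv_in = 1/(19.6360*3.2170) = 0.0158
R_1 = 0.0930/(10.2840*3.2170) = 0.0028
R_2 = 0.1870/(76.6560*3.2170) = 0.0008
R_3 = 0.0240/(87.5050*3.2170) = 8.5256e-05
R_conv_out = 1/(23.0580*3.2170) = 0.0135
R_total = 0.0330 K/W
Q = 186.9660 / 0.0330 = 5671.4232 W

R_total = 0.0330 K/W, Q = 5671.4232 W


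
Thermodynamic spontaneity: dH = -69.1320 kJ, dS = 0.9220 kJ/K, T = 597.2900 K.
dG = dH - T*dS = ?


T*dS = 597.2900 * 0.9220 = 550.7014 kJ
dG = -69.1320 - 550.7014 = -619.8334 kJ (spontaneous)

dG = -619.8334 kJ, spontaneous


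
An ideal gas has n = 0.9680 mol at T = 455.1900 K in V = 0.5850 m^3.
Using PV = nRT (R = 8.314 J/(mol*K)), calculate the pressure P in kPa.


P = nRT/V = 0.9680 * 8.314 * 455.1900 / 0.5850
= 3663.3473 / 0.5850 = 6262.1321 Pa = 6.2621 kPa

6.2621 kPa


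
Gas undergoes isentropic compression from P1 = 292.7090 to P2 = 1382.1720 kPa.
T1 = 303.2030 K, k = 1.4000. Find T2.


(k-1)/k = 0.2857
(P2/P1)^exp = 1.5581
T2 = 303.2030 * 1.5581 = 472.4338 K

472.4338 K


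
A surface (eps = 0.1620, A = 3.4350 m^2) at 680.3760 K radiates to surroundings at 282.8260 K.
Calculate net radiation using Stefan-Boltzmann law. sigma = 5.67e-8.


T^4 = 2.1429e+11
Tsurr^4 = 6.3985e+09
Q = 0.1620 * 5.67e-8 * 3.4350 * 2.0789e+11 = 6559.2688 W

6559.2688 W


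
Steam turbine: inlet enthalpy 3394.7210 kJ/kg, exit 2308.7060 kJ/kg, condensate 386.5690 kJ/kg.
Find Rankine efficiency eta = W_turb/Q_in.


W = 1086.0150 kJ/kg
Q_in = 3008.1520 kJ/kg
eta = 0.3610 = 36.1024%

eta = 36.1024%


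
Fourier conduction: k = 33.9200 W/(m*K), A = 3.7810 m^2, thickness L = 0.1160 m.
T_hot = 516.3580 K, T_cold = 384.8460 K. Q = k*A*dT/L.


dT = 131.5120 K
Q = 33.9200 * 3.7810 * 131.5120 / 0.1160 = 145401.8440 W

145401.8440 W


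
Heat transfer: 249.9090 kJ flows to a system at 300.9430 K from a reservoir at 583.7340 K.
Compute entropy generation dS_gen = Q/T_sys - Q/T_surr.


dS_sys = 249.9090/300.9430 = 0.8304 kJ/K
dS_surr = -249.9090/583.7340 = -0.4281 kJ/K
dS_gen = 0.8304 - 0.4281 = 0.4023 kJ/K (irreversible)

dS_gen = 0.4023 kJ/K, irreversible


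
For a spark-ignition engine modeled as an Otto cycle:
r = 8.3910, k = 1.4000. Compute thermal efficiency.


r^(k-1) = 2.3417
eta = 1 - 1/2.3417 = 0.5730 = 57.2954%

57.2954%


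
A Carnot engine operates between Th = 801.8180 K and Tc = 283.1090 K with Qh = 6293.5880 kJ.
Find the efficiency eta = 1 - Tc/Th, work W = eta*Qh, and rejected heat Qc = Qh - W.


eta = 1 - 283.1090/801.8180 = 0.6469
W = 0.6469 * 6293.5880 = 4071.4236 kJ
Qc = 6293.5880 - 4071.4236 = 2222.1644 kJ

eta = 64.6916%, W = 4071.4236 kJ, Qc = 2222.1644 kJ


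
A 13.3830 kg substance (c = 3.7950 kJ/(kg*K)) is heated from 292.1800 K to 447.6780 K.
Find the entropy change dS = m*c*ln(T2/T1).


T2/T1 = 1.5322
ln(T2/T1) = 0.4267
dS = 13.3830 * 3.7950 * 0.4267 = 21.6717 kJ/K

21.6717 kJ/K


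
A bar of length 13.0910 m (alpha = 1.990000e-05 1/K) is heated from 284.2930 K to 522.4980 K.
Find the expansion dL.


dT = 238.2050 K
dL = 1.990000e-05 * 13.0910 * 238.2050 = 0.062055 m
L_final = 13.153055 m

dL = 0.062055 m


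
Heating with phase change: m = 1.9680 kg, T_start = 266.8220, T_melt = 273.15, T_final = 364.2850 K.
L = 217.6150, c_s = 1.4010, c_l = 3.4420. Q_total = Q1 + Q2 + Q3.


Q1 (sensible, solid) = 1.9680 * 1.4010 * 6.3280 = 17.4474 kJ
Q2 (latent) = 1.9680 * 217.6150 = 428.2663 kJ
Q3 (sensible, liquid) = 1.9680 * 3.4420 * 91.1350 = 617.3354 kJ
Q_total = 1063.0490 kJ

1063.0490 kJ


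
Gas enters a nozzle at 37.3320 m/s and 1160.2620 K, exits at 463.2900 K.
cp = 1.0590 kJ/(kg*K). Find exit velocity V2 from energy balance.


dT = 696.9720 K
2*cp*1000*dT = 1476186.6960
V1^2 = 1393.6782
V2 = sqrt(1477580.3742) = 1215.5576 m/s

1215.5576 m/s


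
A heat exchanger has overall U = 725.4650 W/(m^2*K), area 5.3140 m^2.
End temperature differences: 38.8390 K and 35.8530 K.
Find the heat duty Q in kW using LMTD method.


LMTD = 37.3261 K
Q = 725.4650 * 5.3140 * 37.3261 = 143896.6171 W = 143.8966 kW

143.8966 kW


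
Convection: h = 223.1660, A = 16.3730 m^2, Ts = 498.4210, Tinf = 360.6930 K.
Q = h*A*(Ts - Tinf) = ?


dT = 137.7280 K
Q = 223.1660 * 16.3730 * 137.7280 = 503243.9147 W

503243.9147 W


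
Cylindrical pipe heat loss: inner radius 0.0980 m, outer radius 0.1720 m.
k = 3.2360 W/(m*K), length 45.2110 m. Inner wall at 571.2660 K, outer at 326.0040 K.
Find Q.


dT = 245.2620 K
ln(ro/ri) = 0.5625
Q = 2*pi*3.2360*45.2110*245.2620 / 0.5625 = 400792.3180 W

400792.3180 W


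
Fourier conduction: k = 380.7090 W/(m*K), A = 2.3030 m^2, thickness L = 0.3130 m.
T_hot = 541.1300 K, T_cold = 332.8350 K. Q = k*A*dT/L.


dT = 208.2950 K
Q = 380.7090 * 2.3030 * 208.2950 / 0.3130 = 583474.1086 W

583474.1086 W


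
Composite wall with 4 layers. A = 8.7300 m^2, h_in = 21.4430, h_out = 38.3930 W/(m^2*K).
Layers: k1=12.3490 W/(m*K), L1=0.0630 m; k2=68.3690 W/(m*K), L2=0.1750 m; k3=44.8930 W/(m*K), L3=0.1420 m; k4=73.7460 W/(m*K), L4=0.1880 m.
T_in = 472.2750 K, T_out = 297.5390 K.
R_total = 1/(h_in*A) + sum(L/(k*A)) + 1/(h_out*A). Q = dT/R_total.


R_conv_in = 1/(21.4430*8.7300) = 0.0053
R_1 = 0.0630/(12.3490*8.7300) = 0.0006
R_2 = 0.1750/(68.3690*8.7300) = 0.0003
R_3 = 0.1420/(44.8930*8.7300) = 0.0004
R_4 = 0.1880/(73.7460*8.7300) = 0.0003
R_conv_out = 1/(38.3930*8.7300) = 0.0030
R_total = 0.0099 K/W
Q = 174.7360 / 0.0099 = 17726.3343 W

R_total = 0.0099 K/W, Q = 17726.3343 W


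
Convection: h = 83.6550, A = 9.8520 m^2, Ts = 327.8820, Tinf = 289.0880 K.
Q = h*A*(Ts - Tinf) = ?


dT = 38.7940 K
Q = 83.6550 * 9.8520 * 38.7940 = 31972.8145 W

31972.8145 W


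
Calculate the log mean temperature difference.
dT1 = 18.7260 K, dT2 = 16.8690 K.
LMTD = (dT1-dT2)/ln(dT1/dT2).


dT1/dT2 = 1.1101
ln(dT1/dT2) = 0.1044
LMTD = 1.8570 / 0.1044 = 17.7813 K

17.7813 K


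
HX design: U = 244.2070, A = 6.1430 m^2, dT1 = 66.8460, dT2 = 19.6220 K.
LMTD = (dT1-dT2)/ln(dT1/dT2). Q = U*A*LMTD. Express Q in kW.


LMTD = 38.5269 K
Q = 244.2070 * 6.1430 * 38.5269 = 57796.6953 W = 57.7967 kW

57.7967 kW


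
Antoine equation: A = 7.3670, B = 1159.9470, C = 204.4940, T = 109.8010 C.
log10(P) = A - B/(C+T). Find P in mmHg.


C+T = 314.2950
B/(C+T) = 3.6906
log10(P) = 7.3670 - 3.6906 = 3.6764
P = 10^3.6764 = 4746.4465 mmHg

4746.4465 mmHg


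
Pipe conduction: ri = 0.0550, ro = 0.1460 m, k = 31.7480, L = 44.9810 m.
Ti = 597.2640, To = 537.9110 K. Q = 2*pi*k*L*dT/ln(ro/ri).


dT = 59.3530 K
ln(ro/ri) = 0.9763
Q = 2*pi*31.7480*44.9810*59.3530 / 0.9763 = 545502.2533 W

545502.2533 W


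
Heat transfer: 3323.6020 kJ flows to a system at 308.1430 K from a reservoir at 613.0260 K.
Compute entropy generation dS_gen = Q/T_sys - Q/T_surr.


dS_sys = 3323.6020/308.1430 = 10.7859 kJ/K
dS_surr = -3323.6020/613.0260 = -5.4216 kJ/K
dS_gen = 10.7859 - 5.4216 = 5.3643 kJ/K (irreversible)

dS_gen = 5.3643 kJ/K, irreversible


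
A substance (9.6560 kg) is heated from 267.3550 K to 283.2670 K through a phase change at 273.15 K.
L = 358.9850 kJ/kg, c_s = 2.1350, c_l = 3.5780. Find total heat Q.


Q1 (sensible, solid) = 9.6560 * 2.1350 * 5.7950 = 119.4672 kJ
Q2 (latent) = 9.6560 * 358.9850 = 3466.3592 kJ
Q3 (sensible, liquid) = 9.6560 * 3.5780 * 10.1170 = 349.5339 kJ
Q_total = 3935.3603 kJ

3935.3603 kJ


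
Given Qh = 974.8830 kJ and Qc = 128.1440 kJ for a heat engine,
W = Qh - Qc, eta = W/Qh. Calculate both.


W = 974.8830 - 128.1440 = 846.7390 kJ
eta = 846.7390 / 974.8830 = 0.8686 = 86.8554%

W = 846.7390 kJ, eta = 86.8554%


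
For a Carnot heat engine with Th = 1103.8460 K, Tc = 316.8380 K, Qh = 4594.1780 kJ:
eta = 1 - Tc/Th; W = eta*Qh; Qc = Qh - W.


eta = 1 - 316.8380/1103.8460 = 0.7130
W = 0.7130 * 4594.1780 = 3275.5066 kJ
Qc = 4594.1780 - 3275.5066 = 1318.6714 kJ

eta = 71.2969%, W = 3275.5066 kJ, Qc = 1318.6714 kJ


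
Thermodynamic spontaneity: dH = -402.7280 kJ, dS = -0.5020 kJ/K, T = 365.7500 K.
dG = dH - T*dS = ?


T*dS = 365.7500 * -0.5020 = -183.6065 kJ
dG = -402.7280 + 183.6065 = -219.1215 kJ (spontaneous)

dG = -219.1215 kJ, spontaneous


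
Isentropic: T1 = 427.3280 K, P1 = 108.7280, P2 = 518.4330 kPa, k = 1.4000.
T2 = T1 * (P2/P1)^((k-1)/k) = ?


(k-1)/k = 0.2857
(P2/P1)^exp = 1.5625
T2 = 427.3280 * 1.5625 = 667.6917 K

667.6917 K


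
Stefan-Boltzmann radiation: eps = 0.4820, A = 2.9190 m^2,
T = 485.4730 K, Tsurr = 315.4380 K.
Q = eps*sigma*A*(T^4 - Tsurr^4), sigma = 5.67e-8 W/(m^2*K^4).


T^4 = 5.5547e+10
Tsurr^4 = 9.9005e+09
Q = 0.4820 * 5.67e-8 * 2.9190 * 4.5646e+10 = 3641.4266 W

3641.4266 W


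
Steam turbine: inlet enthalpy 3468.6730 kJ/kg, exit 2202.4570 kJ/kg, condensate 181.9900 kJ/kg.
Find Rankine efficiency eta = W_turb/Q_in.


W = 1266.2160 kJ/kg
Q_in = 3286.6830 kJ/kg
eta = 0.3853 = 38.5257%

eta = 38.5257%


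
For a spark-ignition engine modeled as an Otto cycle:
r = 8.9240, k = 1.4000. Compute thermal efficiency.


r^(k-1) = 2.4001
eta = 1 - 1/2.4001 = 0.5833 = 58.3345%

58.3345%


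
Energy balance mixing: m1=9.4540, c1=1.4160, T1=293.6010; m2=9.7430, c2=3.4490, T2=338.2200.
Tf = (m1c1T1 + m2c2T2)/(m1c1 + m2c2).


num = 15295.8086
den = 46.9905
Tf = 325.5087 K

325.5087 K


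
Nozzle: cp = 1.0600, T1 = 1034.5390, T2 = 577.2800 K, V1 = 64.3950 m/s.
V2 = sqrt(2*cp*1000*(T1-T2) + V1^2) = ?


dT = 457.2590 K
2*cp*1000*dT = 969389.0800
V1^2 = 4146.7160
V2 = sqrt(973535.7960) = 986.6792 m/s

986.6792 m/s


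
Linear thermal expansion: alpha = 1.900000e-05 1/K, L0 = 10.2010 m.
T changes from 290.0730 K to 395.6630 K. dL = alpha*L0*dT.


dT = 105.5900 K
dL = 1.900000e-05 * 10.2010 * 105.5900 = 0.020465 m
L_final = 10.221465 m

dL = 0.020465 m


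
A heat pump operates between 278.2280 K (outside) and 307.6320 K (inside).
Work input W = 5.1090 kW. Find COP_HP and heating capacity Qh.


COP = 307.6320 / 29.4040 = 10.4623
Qh = 10.4623 * 5.1090 = 53.4516 kW

COP = 10.4623, Qh = 53.4516 kW


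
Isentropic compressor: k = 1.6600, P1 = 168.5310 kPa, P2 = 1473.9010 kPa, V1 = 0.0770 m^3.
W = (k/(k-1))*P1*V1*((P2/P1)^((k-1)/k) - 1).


(k-1)/k = 0.3976
(P2/P1)^exp = 2.3684
W = 2.5152 * 168.5310 * 0.0770 * (2.3684 - 1) = 44.6614 kJ

44.6614 kJ


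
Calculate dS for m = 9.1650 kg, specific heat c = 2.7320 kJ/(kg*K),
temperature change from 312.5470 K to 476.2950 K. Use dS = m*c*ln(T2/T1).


T2/T1 = 1.5239
ln(T2/T1) = 0.4213
dS = 9.1650 * 2.7320 * 0.4213 = 10.5484 kJ/K

10.5484 kJ/K


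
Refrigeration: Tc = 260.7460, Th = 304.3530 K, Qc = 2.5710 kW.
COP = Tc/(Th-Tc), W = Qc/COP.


COP = 260.7460 / 43.6070 = 5.9795
W = 2.5710 / 5.9795 = 0.4300 kW

COP = 5.9795, W = 0.4300 kW


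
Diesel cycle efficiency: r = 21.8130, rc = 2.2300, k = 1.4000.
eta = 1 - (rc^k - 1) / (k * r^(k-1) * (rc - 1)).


r^(k-1) = 3.4315
rc^k = 3.0735
eta = 0.6491 = 64.9107%

64.9107%


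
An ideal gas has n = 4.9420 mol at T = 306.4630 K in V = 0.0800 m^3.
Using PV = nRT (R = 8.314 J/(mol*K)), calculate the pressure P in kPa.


P = nRT/V = 4.9420 * 8.314 * 306.4630 / 0.0800
= 12591.8868 / 0.0800 = 157398.5847 Pa = 157.3986 kPa

157.3986 kPa


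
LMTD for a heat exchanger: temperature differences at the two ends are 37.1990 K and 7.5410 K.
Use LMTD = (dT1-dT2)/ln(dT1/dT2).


dT1/dT2 = 4.9329
ln(dT1/dT2) = 1.5959
LMTD = 29.6580 / 1.5959 = 18.5836 K

18.5836 K
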